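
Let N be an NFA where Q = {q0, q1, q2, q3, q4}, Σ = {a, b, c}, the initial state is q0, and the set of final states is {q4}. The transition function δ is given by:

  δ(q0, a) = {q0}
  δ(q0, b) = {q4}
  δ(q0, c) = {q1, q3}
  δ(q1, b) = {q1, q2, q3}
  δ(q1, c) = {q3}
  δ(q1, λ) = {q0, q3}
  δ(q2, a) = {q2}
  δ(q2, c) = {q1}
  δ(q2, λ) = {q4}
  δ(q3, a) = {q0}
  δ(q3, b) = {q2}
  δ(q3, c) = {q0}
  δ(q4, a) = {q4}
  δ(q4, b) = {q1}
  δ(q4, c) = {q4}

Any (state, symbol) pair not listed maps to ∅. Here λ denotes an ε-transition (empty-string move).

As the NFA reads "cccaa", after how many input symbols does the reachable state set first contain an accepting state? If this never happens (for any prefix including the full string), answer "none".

none

Start in {q0}.
Read 'c': q0→{q1, q3}; union {q1, q3}; ε-closure = {q0, q1, q3}.
Read 'c': q0→{q1, q3}, q1→{q3}, q3→{q0}; now {q0, q1, q3}.
Read 'c': q0→{q1, q3}, q1→{q3}, q3→{q0}; now {q0, q1, q3}.
Read 'a': q0→{q0}, q1→∅, q3→{q0}; now {q0}.
Read 'a': q0→{q0}; now {q0}.
No reachable set along the way intersects F.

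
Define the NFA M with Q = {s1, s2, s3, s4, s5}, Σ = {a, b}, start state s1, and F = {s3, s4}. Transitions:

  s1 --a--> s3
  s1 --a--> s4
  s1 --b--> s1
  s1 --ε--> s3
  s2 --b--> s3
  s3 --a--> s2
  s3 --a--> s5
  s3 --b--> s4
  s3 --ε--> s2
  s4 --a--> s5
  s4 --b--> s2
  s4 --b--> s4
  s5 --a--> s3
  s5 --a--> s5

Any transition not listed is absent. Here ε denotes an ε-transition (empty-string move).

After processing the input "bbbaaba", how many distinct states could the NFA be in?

2

Start: ε-closure({s1}) = {s1, s2, s3}.
Read 'b': {s1, s2, s3} → {s1, s2, s3, s4}.
Read 'b': {s1, s2, s3, s4} → {s1, s2, s3, s4}.
Read 'b': {s1, s2, s3, s4} → {s1, s2, s3, s4}.
Read 'a': {s1, s2, s3, s4} → {s2, s3, s4, s5}.
Read 'a': {s2, s3, s4, s5} → {s2, s3, s5}.
Read 'b': {s2, s3, s5} → {s2, s3, s4}.
Read 'a': {s2, s3, s4} → {s2, s5}.
That set has 2 states.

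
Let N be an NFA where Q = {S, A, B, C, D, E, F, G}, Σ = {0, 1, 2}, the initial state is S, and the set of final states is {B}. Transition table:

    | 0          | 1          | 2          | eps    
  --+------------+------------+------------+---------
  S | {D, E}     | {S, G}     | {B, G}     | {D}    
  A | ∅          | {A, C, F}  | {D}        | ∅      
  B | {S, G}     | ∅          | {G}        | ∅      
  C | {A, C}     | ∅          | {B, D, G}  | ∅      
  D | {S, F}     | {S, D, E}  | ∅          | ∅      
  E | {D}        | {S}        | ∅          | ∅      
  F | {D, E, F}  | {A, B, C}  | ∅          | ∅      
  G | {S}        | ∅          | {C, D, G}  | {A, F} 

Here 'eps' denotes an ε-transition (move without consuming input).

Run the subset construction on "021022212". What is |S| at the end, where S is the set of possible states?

Start: ε-closure({S}) = {S, D}.
Read '0': S→{D, E}, D→{S, F}; now {S, D, E, F}.
Read '2': S→{B, G}, D→∅, E→∅, F→∅; union {B, G}; ε-closure = {A, B, F, G}.
Read '1': A→{A, C, F}, B→∅, F→{A, B, C}, G→∅; now {A, B, C, F}.
Read '0': A→∅, B→{S, G}, C→{A, C}, F→{D, E, F}; now {S, A, C, D, E, F, G}.
Read '2': S→{B, G}, A→{D}, C→{B, D, G}, D→∅, E→∅, F→∅, G→{C, D, G}; union {B, C, D, G}; ε-closure = {A, B, C, D, F, G}.
Read '2': A→{D}, B→{G}, C→{B, D, G}, D→∅, F→∅, G→{C, D, G}; union {B, C, D, G}; ε-closure = {A, B, C, D, F, G}.
Read '2': A→{D}, B→{G}, C→{B, D, G}, D→∅, F→∅, G→{C, D, G}; union {B, C, D, G}; ε-closure = {A, B, C, D, F, G}.
Read '1': A→{A, C, F}, B→∅, C→∅, D→{S, D, E}, F→{A, B, C}, G→∅; now {S, A, B, C, D, E, F}.
Read '2': S→{B, G}, A→{D}, B→{G}, C→{B, D, G}, D→∅, E→∅, F→∅; union {B, D, G}; ε-closure = {A, B, D, F, G}.
That set has 5 states.

5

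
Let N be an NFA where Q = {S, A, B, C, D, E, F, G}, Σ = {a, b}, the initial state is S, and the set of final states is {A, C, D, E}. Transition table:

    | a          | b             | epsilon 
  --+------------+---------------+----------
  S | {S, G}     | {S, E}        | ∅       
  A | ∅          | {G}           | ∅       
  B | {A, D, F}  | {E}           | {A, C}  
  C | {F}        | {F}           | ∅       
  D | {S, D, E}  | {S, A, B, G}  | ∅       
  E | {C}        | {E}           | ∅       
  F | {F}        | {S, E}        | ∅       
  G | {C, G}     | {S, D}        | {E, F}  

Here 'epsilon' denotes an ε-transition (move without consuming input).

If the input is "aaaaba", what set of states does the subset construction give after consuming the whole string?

{S, C, D, E, F, G}

Start in {S}.
Read 'a': S→{S, G}; union {S, G}; ε-closure = {S, E, F, G}.
Read 'a': S→{S, G}, E→{C}, F→{F}, G→{C, G}; union {S, C, F, G}; ε-closure = {S, C, E, F, G}.
Read 'a': S→{S, G}, C→{F}, E→{C}, F→{F}, G→{C, G}; union {S, C, F, G}; ε-closure = {S, C, E, F, G}.
Read 'a': S→{S, G}, C→{F}, E→{C}, F→{F}, G→{C, G}; union {S, C, F, G}; ε-closure = {S, C, E, F, G}.
Read 'b': S→{S, E}, C→{F}, E→{E}, F→{S, E}, G→{S, D}; now {S, D, E, F}.
Read 'a': S→{S, G}, D→{S, D, E}, E→{C}, F→{F}; now {S, C, D, E, F, G}.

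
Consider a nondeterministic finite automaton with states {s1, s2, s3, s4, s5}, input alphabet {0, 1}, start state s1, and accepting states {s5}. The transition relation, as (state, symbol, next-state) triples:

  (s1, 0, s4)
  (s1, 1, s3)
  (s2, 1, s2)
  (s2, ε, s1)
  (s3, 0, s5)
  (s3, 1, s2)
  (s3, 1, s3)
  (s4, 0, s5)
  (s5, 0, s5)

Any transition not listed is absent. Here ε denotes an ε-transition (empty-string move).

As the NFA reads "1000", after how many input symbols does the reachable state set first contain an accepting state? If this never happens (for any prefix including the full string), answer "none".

Start in {s1}.
Read '1': s1→{s3}; now {s3}.
Read '0': s3→{s5}; now {s5}.
None of the earlier sets intersect F, but {s5} does.

2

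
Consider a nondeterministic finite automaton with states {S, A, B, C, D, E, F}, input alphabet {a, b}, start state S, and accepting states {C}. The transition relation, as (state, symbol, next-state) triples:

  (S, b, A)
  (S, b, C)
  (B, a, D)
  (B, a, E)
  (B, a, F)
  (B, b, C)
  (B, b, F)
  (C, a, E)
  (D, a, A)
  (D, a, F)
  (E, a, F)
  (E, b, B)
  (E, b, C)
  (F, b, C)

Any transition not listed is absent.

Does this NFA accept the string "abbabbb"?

No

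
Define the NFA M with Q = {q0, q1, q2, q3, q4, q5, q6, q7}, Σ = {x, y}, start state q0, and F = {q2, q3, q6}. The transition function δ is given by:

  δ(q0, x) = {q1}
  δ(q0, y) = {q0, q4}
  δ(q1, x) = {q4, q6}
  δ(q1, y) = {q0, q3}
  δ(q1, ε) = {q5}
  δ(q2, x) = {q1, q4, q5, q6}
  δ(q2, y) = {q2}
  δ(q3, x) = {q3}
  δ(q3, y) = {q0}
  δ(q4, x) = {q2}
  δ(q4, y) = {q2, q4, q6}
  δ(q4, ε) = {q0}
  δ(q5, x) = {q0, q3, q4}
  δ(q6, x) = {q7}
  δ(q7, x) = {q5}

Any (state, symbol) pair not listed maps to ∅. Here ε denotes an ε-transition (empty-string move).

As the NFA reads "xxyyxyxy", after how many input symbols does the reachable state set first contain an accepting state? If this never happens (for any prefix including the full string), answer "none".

Start in {q0}.
Read 'x': {q0} → {q1, q5}.
Read 'x': {q1, q5} → {q0, q3, q4, q6}.
None of the earlier sets intersect F, but {q0, q3, q4, q6} does.

2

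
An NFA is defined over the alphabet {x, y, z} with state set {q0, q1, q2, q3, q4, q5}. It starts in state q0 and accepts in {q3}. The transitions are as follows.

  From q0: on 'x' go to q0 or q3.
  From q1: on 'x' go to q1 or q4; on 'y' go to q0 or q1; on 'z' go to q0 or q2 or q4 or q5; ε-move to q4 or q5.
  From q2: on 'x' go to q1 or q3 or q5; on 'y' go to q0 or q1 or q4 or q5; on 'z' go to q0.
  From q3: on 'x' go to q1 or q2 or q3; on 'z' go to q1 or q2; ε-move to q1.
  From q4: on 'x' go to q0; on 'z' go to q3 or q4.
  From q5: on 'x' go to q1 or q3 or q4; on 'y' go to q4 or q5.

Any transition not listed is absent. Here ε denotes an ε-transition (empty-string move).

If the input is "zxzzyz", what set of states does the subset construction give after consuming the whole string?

Start in {q0}.
Read 'z': {q0} → ∅.
The set is empty and remains empty for the remaining 5 symbols.

∅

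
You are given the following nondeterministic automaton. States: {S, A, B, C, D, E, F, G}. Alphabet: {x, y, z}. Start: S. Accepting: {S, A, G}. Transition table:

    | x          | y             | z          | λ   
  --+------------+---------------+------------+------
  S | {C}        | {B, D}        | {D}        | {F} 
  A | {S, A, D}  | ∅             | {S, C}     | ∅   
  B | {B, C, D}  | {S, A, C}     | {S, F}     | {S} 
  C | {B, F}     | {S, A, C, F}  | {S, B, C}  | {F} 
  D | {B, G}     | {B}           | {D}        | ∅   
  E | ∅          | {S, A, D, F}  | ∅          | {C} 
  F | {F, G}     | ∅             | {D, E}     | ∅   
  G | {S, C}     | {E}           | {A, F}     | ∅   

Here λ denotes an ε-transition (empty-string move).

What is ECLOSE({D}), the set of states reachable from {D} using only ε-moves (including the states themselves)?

{D}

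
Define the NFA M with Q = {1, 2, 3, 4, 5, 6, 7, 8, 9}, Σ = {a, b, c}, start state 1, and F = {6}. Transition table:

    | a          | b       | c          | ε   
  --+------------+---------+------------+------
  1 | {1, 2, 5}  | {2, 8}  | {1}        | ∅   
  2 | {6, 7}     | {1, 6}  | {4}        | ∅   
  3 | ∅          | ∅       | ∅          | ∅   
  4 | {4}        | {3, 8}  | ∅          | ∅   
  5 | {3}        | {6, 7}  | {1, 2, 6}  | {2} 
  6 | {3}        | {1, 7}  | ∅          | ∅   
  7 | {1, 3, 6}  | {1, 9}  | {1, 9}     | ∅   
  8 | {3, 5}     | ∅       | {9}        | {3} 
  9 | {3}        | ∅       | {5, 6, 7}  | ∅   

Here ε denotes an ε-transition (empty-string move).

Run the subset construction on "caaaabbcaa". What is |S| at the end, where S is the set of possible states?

Start in {1}.
Read 'c': {1} → {1}.
Read 'a': {1} → {1, 2, 5}.
Read 'a': {1, 2, 5} → {1, 2, 3, 5, 6, 7}.
Read 'a': {1, 2, 3, 5, 6, 7} → {1, 2, 3, 5, 6, 7}.
Read 'a': {1, 2, 3, 5, 6, 7} → {1, 2, 3, 5, 6, 7}.
Read 'b': {1, 2, 3, 5, 6, 7} → {1, 2, 3, 6, 7, 8, 9}.
Read 'b': {1, 2, 3, 6, 7, 8, 9} → {1, 2, 3, 6, 7, 8, 9}.
Read 'c': {1, 2, 3, 6, 7, 8, 9} → {1, 2, 4, 5, 6, 7, 9}.
Read 'a': {1, 2, 4, 5, 6, 7, 9} → {1, 2, 3, 4, 5, 6, 7}.
Read 'a': {1, 2, 3, 4, 5, 6, 7} → {1, 2, 3, 4, 5, 6, 7}.
That set has 7 states.

7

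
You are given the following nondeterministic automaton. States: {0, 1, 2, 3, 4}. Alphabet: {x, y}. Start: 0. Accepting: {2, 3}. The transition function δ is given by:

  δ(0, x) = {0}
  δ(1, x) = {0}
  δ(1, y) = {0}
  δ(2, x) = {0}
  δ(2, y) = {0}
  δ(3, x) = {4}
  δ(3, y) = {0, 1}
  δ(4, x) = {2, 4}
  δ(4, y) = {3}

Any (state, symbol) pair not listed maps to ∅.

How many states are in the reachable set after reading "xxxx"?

1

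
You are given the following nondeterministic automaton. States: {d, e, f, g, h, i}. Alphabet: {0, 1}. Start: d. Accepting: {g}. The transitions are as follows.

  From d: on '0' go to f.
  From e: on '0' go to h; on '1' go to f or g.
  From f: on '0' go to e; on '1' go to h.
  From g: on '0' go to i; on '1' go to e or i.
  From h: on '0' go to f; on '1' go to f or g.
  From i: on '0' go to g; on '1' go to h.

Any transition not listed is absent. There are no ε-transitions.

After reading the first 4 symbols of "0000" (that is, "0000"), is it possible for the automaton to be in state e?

No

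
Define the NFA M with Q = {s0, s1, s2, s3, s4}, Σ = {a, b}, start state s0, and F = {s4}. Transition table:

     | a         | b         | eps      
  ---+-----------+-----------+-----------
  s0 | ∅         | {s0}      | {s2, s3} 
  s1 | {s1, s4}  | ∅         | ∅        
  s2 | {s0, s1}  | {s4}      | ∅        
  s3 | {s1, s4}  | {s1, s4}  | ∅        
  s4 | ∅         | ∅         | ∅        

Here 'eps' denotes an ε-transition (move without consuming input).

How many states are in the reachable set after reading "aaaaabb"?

5

Start: ε-closure({s0}) = {s0, s2, s3}.
Read 'a': {s0, s2, s3} → {s0, s1, s2, s3, s4}.
Read 'a': {s0, s1, s2, s3, s4} → {s0, s1, s2, s3, s4}.
Read 'a': {s0, s1, s2, s3, s4} → {s0, s1, s2, s3, s4}.
Read 'a': {s0, s1, s2, s3, s4} → {s0, s1, s2, s3, s4}.
Read 'a': {s0, s1, s2, s3, s4} → {s0, s1, s2, s3, s4}.
Read 'b': {s0, s1, s2, s3, s4} → {s0, s1, s2, s3, s4}.
Read 'b': {s0, s1, s2, s3, s4} → {s0, s1, s2, s3, s4}.
That set has 5 states.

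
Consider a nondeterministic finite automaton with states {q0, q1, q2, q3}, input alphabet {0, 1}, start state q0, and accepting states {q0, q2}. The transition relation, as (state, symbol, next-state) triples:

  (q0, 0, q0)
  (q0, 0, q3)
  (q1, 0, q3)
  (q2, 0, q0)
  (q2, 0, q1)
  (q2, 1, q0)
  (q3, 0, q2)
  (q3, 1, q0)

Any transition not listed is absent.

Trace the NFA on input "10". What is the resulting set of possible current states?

Start in {q0}.
Read '1': q0→∅; now ∅.
The set is empty and remains empty for the remaining 1 symbol.

∅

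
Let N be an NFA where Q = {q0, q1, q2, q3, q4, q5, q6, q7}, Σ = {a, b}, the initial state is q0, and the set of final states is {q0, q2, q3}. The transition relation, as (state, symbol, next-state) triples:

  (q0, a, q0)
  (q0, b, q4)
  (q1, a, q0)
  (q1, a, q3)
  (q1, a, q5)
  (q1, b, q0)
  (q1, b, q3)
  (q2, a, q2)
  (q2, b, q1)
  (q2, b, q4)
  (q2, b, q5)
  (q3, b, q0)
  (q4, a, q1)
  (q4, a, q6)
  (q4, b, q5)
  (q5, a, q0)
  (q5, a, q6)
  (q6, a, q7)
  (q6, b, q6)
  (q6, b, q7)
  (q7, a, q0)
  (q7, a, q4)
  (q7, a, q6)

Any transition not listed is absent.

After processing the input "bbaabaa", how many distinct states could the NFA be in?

4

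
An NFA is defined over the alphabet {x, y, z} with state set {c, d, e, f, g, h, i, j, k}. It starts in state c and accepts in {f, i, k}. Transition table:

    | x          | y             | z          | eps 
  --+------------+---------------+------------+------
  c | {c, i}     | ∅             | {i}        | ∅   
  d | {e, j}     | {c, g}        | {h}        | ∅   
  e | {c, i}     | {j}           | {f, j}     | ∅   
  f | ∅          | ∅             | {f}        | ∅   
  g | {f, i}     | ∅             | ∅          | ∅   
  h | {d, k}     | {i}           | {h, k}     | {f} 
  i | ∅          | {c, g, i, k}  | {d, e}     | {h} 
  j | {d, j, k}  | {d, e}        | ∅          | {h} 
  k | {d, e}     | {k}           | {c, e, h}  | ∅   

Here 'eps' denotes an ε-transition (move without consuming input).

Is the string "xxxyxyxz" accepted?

Yes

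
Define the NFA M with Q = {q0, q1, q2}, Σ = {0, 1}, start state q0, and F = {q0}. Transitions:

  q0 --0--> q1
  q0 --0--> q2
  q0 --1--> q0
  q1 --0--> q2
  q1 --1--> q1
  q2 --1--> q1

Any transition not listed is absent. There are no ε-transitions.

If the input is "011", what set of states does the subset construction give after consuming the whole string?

Start in {q0}.
Read '0': {q0} → {q1, q2}.
Read '1': {q1, q2} → {q1}.
Read '1': {q1} → {q1}.

{q1}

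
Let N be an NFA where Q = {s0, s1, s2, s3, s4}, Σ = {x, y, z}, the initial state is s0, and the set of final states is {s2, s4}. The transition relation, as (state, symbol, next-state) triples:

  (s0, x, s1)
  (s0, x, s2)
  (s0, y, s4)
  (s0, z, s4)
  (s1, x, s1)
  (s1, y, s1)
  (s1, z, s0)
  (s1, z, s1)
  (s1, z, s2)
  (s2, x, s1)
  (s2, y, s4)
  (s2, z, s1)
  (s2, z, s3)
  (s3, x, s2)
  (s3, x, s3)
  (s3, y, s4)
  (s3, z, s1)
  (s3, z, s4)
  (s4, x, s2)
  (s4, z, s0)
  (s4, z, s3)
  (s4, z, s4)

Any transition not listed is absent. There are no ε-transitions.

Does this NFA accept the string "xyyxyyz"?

Yes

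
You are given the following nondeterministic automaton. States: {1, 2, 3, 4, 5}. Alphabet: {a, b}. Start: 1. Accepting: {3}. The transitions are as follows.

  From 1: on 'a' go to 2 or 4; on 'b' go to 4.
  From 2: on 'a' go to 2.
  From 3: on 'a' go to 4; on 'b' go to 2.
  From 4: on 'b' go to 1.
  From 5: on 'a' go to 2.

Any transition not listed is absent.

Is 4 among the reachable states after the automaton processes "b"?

Yes

Start in {1}.
Read 'b': {1} → {4}.
State 4 is in {4}.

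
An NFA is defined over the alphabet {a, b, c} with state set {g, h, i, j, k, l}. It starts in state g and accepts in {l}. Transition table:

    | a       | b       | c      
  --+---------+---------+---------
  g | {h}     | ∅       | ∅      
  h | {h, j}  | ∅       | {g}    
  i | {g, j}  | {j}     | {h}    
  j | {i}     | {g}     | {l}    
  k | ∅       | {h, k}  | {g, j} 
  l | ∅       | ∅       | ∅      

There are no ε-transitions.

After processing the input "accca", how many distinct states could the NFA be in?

0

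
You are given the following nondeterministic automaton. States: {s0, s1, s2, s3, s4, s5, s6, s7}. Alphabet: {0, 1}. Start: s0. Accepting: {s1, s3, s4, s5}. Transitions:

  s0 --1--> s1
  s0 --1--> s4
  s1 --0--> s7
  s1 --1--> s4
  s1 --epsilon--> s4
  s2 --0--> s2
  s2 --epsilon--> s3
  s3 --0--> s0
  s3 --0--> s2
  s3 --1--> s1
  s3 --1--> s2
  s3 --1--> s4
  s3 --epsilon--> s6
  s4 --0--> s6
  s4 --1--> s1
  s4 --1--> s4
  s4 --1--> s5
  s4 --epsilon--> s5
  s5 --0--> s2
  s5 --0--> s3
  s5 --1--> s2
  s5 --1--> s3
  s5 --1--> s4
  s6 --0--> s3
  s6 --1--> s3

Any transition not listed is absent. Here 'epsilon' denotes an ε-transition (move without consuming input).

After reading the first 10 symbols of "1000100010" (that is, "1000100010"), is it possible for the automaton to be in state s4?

No

Start in {s0}.
Read '1': s0→{s1, s4}; union {s1, s4}; ε-closure = {s1, s4, s5}.
Read '0': s1→{s7}, s4→{s6}, s5→{s2, s3}; now {s2, s3, s6, s7}.
Read '0': s2→{s2}, s3→{s0, s2}, s6→{s3}, s7→∅; union {s0, s2, s3}; ε-closure = {s0, s2, s3, s6}.
Read '0': s0→∅, s2→{s2}, s3→{s0, s2}, s6→{s3}; union {s0, s2, s3}; ε-closure = {s0, s2, s3, s6}.
Read '1': s0→{s1, s4}, s2→∅, s3→{s1, s2, s4}, s6→{s3}; union {s1, s2, s3, s4}; ε-closure = {s1, s2, s3, s4, s5, s6}.
Read '0': s1→{s7}, s2→{s2}, s3→{s0, s2}, s4→{s6}, s5→{s2, s3}, s6→{s3}; now {s0, s2, s3, s6, s7}.
Read '0': s0→∅, s2→{s2}, s3→{s0, s2}, s6→{s3}, s7→∅; union {s0, s2, s3}; ε-closure = {s0, s2, s3, s6}.
Read '0': s0→∅, s2→{s2}, s3→{s0, s2}, s6→{s3}; union {s0, s2, s3}; ε-closure = {s0, s2, s3, s6}.
Read '1': s0→{s1, s4}, s2→∅, s3→{s1, s2, s4}, s6→{s3}; union {s1, s2, s3, s4}; ε-closure = {s1, s2, s3, s4, s5, s6}.
Read '0': s1→{s7}, s2→{s2}, s3→{s0, s2}, s4→{s6}, s5→{s2, s3}, s6→{s3}; now {s0, s2, s3, s6, s7}.
State s4 is not in {s0, s2, s3, s6, s7}.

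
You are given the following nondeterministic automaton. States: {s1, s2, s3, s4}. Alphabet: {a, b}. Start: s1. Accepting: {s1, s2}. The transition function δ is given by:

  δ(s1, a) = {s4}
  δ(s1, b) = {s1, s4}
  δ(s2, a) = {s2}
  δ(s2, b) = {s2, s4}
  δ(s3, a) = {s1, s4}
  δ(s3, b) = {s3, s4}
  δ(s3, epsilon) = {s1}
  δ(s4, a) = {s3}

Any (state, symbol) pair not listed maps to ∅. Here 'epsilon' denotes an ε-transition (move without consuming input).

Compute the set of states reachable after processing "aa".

{s1, s3}

Start in {s1}.
Read 'a': s1→{s4}; now {s4}.
Read 'a': s4→{s3}; union {s3}; ε-closure = {s1, s3}.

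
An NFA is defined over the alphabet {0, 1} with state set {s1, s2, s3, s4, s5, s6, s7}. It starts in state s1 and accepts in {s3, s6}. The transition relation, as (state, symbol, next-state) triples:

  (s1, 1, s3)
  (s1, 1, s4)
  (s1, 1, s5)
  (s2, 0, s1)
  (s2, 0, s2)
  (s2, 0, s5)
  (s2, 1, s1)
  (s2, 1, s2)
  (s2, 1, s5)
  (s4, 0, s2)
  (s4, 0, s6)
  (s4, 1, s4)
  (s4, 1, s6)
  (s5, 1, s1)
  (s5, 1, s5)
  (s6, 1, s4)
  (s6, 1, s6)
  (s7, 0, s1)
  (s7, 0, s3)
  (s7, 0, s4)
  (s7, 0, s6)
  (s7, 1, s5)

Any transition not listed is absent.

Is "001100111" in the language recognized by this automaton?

No

Start in {s1}.
Read '0': s1→∅; now ∅.
The set is empty and remains empty for the remaining 8 symbols.
The final set ∅ contains no accepting state.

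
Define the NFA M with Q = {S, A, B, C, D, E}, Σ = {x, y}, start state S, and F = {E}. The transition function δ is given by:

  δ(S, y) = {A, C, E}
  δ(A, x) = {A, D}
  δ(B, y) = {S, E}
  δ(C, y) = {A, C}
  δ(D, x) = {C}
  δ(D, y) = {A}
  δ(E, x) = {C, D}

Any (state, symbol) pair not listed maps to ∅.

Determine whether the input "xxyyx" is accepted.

Start in {S}.
Read 'x': S→∅; now ∅.
The set is empty and remains empty for the remaining 4 symbols.
The final set ∅ contains no accepting state.

No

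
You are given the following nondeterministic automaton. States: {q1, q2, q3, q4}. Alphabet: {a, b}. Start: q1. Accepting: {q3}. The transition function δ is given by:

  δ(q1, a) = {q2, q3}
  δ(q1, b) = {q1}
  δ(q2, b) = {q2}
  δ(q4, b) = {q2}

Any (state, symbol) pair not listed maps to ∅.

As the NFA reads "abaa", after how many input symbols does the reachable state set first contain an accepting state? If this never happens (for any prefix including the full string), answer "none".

1

Start in {q1}.
Read 'a': q1→{q2, q3}; now {q2, q3}.
None of the earlier sets intersect F, but {q2, q3} does.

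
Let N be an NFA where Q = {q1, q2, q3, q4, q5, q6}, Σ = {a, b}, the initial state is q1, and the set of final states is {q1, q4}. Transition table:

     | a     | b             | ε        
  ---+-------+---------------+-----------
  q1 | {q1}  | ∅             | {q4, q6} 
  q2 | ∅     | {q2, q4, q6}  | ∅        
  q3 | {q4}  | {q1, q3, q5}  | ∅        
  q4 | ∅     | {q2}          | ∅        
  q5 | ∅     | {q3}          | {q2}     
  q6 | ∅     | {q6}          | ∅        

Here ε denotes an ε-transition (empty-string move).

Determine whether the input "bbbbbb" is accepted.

Start: ε-closure({q1}) = {q1, q4, q6}.
Read 'b': q1→∅, q4→{q2}, q6→{q6}; now {q2, q6}.
Read 'b': q2→{q2, q4, q6}, q6→{q6}; now {q2, q4, q6}.
Read 'b': q2→{q2, q4, q6}, q4→{q2}, q6→{q6}; now {q2, q4, q6}.
Read 'b': q2→{q2, q4, q6}, q4→{q2}, q6→{q6}; now {q2, q4, q6}.
Read 'b': q2→{q2, q4, q6}, q4→{q2}, q6→{q6}; now {q2, q4, q6}.
Read 'b': q2→{q2, q4, q6}, q4→{q2}, q6→{q6}; now {q2, q4, q6}.
The final set {q2, q4, q6} contains the accepting state q4.

Yes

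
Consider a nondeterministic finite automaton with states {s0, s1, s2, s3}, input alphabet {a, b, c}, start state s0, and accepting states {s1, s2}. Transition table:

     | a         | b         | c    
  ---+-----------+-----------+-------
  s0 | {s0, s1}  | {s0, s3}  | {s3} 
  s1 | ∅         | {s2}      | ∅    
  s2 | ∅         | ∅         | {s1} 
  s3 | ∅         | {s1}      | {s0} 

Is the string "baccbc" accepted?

No

Start in {s0}.
Read 'b': s0→{s0, s3}; now {s0, s3}.
Read 'a': s0→{s0, s1}, s3→∅; now {s0, s1}.
Read 'c': s0→{s3}, s1→∅; now {s3}.
Read 'c': s3→{s0}; now {s0}.
Read 'b': s0→{s0, s3}; now {s0, s3}.
Read 'c': s0→{s3}, s3→{s0}; now {s0, s3}.
The final set {s0, s3} contains no accepting state.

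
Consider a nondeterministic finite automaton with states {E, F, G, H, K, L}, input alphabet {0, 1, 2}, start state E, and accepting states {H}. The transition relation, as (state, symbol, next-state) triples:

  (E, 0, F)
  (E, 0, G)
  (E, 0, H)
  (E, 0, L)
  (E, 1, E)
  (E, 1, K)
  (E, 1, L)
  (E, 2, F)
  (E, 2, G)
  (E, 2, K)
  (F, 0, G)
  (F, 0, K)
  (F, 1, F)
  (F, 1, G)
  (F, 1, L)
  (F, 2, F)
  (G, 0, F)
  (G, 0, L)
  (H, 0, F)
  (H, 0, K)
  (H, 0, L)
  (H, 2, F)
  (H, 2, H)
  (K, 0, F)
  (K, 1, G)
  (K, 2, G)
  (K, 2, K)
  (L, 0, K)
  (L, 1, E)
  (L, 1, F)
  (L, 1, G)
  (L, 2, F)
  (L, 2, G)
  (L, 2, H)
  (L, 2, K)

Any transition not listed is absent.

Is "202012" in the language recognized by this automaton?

Start in {E}.
Read '2': {E} → {F, G, K}.
Read '0': {F, G, K} → {F, G, K, L}.
Read '2': {F, G, K, L} → {F, G, H, K}.
Read '0': {F, G, H, K} → {F, G, K, L}.
Read '1': {F, G, K, L} → {E, F, G, L}.
Read '2': {E, F, G, L} → {F, G, H, K}.
The final set {F, G, H, K} contains the accepting state H.

Yes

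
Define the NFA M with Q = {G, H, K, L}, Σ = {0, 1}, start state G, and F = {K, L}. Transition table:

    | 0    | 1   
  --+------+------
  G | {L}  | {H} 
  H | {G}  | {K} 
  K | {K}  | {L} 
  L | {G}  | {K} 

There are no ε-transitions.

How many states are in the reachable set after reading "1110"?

Start in {G}.
Read '1': G→{H}; now {H}.
Read '1': H→{K}; now {K}.
Read '1': K→{L}; now {L}.
Read '0': L→{G}; now {G}.
That set has 1 state.

1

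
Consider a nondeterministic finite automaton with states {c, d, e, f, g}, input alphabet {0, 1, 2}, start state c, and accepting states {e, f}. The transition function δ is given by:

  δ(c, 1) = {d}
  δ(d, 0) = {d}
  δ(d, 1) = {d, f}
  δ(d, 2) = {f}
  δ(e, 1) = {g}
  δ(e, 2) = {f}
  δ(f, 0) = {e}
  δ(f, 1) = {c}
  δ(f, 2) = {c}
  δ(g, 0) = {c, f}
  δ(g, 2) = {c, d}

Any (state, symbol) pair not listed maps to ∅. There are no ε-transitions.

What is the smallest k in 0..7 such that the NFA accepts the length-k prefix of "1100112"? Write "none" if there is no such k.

2

Start in {c}.
Read '1': c→{d}; now {d}.
Read '1': d→{d, f}; now {d, f}.
None of the earlier sets intersect F, but {d, f} does.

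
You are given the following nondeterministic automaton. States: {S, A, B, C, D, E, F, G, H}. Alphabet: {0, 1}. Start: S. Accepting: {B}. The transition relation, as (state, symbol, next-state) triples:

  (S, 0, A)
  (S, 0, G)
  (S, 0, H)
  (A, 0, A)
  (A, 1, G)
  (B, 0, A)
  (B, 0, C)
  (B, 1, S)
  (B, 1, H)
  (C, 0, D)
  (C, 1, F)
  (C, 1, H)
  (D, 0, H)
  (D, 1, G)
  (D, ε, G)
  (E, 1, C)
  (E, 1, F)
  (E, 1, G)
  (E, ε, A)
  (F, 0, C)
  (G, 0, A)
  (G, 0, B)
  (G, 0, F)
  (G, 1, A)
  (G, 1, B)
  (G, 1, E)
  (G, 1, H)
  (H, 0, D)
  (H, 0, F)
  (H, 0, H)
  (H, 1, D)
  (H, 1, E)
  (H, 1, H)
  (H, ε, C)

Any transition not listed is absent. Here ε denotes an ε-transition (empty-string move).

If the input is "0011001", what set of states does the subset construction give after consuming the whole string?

Start in {S}.
Read '0': S→{A, G, H}; union {A, G, H}; ε-closure = {A, C, G, H}.
Read '0': A→{A}, C→{D}, G→{A, B, F}, H→{D, F, H}; union {A, B, D, F, H}; ε-closure = {A, B, C, D, F, G, H}.
Read '1': A→{G}, B→{S, H}, C→{F, H}, D→{G}, F→∅, G→{A, B, E, H}, H→{D, E, H}; union {S, A, B, D, E, F, G, H}; ε-closure = {S, A, B, C, D, E, F, G, H}.
Read '1': S→∅, A→{G}, B→{S, H}, C→{F, H}, D→{G}, E→{C, F, G}, F→∅, G→{A, B, E, H}, H→{D, E, H}; now {S, A, B, C, D, E, F, G, H}.
Read '0': S→{A, G, H}, A→{A}, B→{A, C}, C→{D}, D→{H}, E→∅, F→{C}, G→{A, B, F}, H→{D, F, H}; now {A, B, C, D, F, G, H}.
Read '0': A→{A}, B→{A, C}, C→{D}, D→{H}, F→{C}, G→{A, B, F}, H→{D, F, H}; union {A, B, C, D, F, H}; ε-closure = {A, B, C, D, F, G, H}.
Read '1': A→{G}, B→{S, H}, C→{F, H}, D→{G}, F→∅, G→{A, B, E, H}, H→{D, E, H}; union {S, A, B, D, E, F, G, H}; ε-closure = {S, A, B, C, D, E, F, G, H}.

{S, A, B, C, D, E, F, G, H}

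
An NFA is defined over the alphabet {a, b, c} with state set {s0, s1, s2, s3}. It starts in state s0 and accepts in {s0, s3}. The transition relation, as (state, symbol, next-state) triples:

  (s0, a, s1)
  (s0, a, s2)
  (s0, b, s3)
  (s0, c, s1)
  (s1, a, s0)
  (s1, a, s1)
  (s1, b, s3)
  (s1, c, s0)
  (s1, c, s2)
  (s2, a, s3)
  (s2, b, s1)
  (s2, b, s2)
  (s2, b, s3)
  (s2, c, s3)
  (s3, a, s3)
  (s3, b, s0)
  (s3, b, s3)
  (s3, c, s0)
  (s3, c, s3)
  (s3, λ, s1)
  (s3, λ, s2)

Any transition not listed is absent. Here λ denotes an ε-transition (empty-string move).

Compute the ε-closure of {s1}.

{s1}

Begin with {s1}.
No ε-moves leave this set, so the closure equals the set itself.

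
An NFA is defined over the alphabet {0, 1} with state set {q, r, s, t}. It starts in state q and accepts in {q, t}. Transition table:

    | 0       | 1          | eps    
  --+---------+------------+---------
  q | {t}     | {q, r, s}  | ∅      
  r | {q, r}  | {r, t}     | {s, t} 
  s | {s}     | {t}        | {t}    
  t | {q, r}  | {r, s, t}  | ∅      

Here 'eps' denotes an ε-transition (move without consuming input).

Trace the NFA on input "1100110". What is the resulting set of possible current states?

Start in {q}.
Read '1': {q} → {q, r, s, t}.
Read '1': {q, r, s, t} → {q, r, s, t}.
Read '0': {q, r, s, t} → {q, r, s, t}.
Read '0': {q, r, s, t} → {q, r, s, t}.
Read '1': {q, r, s, t} → {q, r, s, t}.
Read '1': {q, r, s, t} → {q, r, s, t}.
Read '0': {q, r, s, t} → {q, r, s, t}.

{q, r, s, t}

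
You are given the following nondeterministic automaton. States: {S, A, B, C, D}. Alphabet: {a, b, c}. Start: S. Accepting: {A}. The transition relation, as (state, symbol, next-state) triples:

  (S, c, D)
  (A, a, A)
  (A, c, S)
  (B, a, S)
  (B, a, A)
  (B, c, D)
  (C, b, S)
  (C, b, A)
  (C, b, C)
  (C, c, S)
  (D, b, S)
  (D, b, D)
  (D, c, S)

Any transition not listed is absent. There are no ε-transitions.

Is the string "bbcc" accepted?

Start in {S}.
Read 'b': {S} → ∅.
The set is empty and remains empty for the remaining 3 symbols.
The final set ∅ contains no accepting state.

No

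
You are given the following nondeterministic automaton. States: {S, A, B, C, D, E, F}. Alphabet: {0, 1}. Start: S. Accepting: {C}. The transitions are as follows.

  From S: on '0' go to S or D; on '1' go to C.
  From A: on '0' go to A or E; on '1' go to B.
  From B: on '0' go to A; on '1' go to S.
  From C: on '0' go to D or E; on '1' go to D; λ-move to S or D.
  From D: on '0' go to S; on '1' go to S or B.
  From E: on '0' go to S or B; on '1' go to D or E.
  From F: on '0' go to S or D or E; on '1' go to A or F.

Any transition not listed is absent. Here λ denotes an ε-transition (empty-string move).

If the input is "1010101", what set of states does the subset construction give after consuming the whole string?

Start in {S}.
Read '1': S→{C}; union {C}; ε-closure = {S, C, D}.
Read '0': S→{S, D}, C→{D, E}, D→{S}; now {S, D, E}.
Read '1': S→{C}, D→{S, B}, E→{D, E}; now {S, B, C, D, E}.
Read '0': S→{S, D}, B→{A}, C→{D, E}, D→{S}, E→{S, B}; now {S, A, B, D, E}.
Read '1': S→{C}, A→{B}, B→{S}, D→{S, B}, E→{D, E}; now {S, B, C, D, E}.
Read '0': S→{S, D}, B→{A}, C→{D, E}, D→{S}, E→{S, B}; now {S, A, B, D, E}.
Read '1': S→{C}, A→{B}, B→{S}, D→{S, B}, E→{D, E}; now {S, B, C, D, E}.

{S, B, C, D, E}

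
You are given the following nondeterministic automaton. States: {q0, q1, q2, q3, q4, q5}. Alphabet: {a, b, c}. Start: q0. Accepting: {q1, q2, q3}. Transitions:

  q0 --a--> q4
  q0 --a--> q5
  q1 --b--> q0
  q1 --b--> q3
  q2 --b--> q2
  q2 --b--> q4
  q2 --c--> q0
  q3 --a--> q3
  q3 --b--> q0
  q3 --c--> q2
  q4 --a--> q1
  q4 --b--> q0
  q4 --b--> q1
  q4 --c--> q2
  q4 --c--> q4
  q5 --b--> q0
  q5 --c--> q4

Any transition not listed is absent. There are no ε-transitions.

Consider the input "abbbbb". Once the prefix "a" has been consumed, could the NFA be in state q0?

No

Start in {q0}.
Read 'a': q0→{q4, q5}; now {q4, q5}.
State q0 is not in {q4, q5}.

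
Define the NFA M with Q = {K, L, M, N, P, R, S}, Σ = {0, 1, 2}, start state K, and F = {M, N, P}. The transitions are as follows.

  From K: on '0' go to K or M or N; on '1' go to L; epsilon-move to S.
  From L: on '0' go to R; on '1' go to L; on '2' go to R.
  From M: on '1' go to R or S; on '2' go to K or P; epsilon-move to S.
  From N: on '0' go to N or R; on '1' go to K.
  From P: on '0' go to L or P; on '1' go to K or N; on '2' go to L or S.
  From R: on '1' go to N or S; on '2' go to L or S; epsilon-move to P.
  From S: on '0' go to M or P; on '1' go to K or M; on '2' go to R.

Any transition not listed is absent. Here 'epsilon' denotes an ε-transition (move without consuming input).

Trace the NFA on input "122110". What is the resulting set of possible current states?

{K, L, M, N, P, R, S}

Start: ε-closure({K}) = {K, S}.
Read '1': {K, S} → {K, L, M, S}.
Read '2': {K, L, M, S} → {K, P, R, S}.
Read '2': {K, P, R, S} → {L, P, R, S}.
Read '1': {L, P, R, S} → {K, L, M, N, S}.
Read '1': {K, L, M, N, S} → {K, L, M, P, R, S}.
Read '0': {K, L, M, P, R, S} → {K, L, M, N, P, R, S}.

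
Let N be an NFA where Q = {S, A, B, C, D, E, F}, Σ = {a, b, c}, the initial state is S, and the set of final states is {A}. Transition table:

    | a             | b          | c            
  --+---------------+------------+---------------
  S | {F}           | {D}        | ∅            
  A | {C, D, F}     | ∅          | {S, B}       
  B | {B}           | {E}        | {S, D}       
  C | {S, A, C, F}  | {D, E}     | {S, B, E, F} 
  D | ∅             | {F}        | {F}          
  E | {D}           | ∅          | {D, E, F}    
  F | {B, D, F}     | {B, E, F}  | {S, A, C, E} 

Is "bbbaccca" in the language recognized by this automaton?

Yes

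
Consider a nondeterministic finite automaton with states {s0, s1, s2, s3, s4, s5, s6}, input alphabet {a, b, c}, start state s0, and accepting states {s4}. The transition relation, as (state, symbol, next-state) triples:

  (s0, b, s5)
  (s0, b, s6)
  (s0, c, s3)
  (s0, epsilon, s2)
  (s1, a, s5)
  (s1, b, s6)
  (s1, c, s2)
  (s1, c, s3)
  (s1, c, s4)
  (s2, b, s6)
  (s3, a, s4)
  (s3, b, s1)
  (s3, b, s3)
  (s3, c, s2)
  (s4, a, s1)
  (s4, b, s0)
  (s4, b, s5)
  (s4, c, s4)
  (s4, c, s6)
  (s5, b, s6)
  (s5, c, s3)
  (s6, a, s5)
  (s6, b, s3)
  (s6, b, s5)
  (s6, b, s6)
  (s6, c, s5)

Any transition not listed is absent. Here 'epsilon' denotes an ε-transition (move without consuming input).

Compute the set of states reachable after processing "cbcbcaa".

{s1, s5}

Start: ε-closure({s0}) = {s0, s2}.
Read 'c': {s0, s2} → {s3}.
Read 'b': {s3} → {s1, s3}.
Read 'c': {s1, s3} → {s2, s3, s4}.
Read 'b': {s2, s3, s4} → {s0, s1, s2, s3, s5, s6}.
Read 'c': {s0, s1, s2, s3, s5, s6} → {s2, s3, s4, s5}.
Read 'a': {s2, s3, s4, s5} → {s1, s4}.
Read 'a': {s1, s4} → {s1, s5}.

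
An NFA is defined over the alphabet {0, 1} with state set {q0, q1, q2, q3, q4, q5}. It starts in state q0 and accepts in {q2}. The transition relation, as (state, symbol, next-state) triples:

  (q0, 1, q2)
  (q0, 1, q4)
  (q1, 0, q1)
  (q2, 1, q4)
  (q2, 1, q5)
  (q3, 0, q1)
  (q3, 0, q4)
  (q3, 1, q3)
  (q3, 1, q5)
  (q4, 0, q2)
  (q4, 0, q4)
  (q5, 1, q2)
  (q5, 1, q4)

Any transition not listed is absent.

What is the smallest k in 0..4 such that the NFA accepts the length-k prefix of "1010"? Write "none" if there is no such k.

Start in {q0}.
Read '1': q0→{q2, q4}; now {q2, q4}.
None of the earlier sets intersect F, but {q2, q4} does.

1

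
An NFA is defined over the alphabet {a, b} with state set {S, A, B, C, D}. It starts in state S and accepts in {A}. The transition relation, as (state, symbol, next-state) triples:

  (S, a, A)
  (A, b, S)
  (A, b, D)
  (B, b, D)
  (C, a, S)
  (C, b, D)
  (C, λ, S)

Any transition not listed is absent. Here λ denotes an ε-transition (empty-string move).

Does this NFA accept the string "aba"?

Yes

Start in {S}.
Read 'a': S→{A}; now {A}.
Read 'b': A→{S, D}; now {S, D}.
Read 'a': S→{A}, D→∅; now {A}.
The final set {A} contains the accepting state A.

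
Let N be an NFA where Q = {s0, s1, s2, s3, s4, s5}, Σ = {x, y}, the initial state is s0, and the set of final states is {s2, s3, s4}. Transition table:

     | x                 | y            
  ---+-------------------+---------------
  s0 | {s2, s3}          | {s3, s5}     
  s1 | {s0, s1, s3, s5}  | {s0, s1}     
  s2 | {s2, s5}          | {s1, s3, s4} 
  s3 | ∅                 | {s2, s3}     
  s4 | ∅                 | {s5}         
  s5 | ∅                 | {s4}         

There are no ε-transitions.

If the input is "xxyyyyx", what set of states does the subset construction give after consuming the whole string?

Start in {s0}.
Read 'x': {s0} → {s2, s3}.
Read 'x': {s2, s3} → {s2, s5}.
Read 'y': {s2, s5} → {s1, s3, s4}.
Read 'y': {s1, s3, s4} → {s0, s1, s2, s3, s5}.
Read 'y': {s0, s1, s2, s3, s5} → {s0, s1, s2, s3, s4, s5}.
Read 'y': {s0, s1, s2, s3, s4, s5} → {s0, s1, s2, s3, s4, s5}.
Read 'x': {s0, s1, s2, s3, s4, s5} → {s0, s1, s2, s3, s5}.

{s0, s1, s2, s3, s5}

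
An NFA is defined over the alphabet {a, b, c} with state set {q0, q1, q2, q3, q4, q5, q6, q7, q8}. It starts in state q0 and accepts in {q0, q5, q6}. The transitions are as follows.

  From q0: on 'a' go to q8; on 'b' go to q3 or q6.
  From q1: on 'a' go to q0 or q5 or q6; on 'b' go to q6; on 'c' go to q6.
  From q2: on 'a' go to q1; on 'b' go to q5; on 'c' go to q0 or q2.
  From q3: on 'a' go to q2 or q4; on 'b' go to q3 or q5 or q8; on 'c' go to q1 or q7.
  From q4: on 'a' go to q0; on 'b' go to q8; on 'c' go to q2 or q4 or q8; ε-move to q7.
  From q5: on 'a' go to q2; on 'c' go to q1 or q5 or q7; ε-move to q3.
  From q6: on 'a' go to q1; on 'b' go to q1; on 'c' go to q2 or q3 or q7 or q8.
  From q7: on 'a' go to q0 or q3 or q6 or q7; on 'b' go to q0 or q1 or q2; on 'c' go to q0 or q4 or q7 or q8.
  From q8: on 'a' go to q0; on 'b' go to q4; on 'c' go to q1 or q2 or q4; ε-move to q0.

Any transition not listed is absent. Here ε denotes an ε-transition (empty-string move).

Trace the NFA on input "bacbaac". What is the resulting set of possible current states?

Start in {q0}.
Read 'b': q0→{q3, q6}; now {q3, q6}.
Read 'a': q3→{q2, q4}, q6→{q1}; union {q1, q2, q4}; ε-closure = {q1, q2, q4, q7}.
Read 'c': q1→{q6}, q2→{q0, q2}, q4→{q2, q4, q8}, q7→{q0, q4, q7, q8}; now {q0, q2, q4, q6, q7, q8}.
Read 'b': q0→{q3, q6}, q2→{q5}, q4→{q8}, q6→{q1}, q7→{q0, q1, q2}, q8→{q4}; union {q0, q1, q2, q3, q4, q5, q6, q8}; ε-closure = {q0, q1, q2, q3, q4, q5, q6, q7, q8}.
Read 'a': q0→{q8}, q1→{q0, q5, q6}, q2→{q1}, q3→{q2, q4}, q4→{q0}, q5→{q2}, q6→{q1}, q7→{q0, q3, q6, q7}, q8→{q0}; now {q0, q1, q2, q3, q4, q5, q6, q7, q8}.
Read 'a': q0→{q8}, q1→{q0, q5, q6}, q2→{q1}, q3→{q2, q4}, q4→{q0}, q5→{q2}, q6→{q1}, q7→{q0, q3, q6, q7}, q8→{q0}; now {q0, q1, q2, q3, q4, q5, q6, q7, q8}.
Read 'c': q0→∅, q1→{q6}, q2→{q0, q2}, q3→{q1, q7}, q4→{q2, q4, q8}, q5→{q1, q5, q7}, q6→{q2, q3, q7, q8}, q7→{q0, q4, q7, q8}, q8→{q1, q2, q4}; now {q0, q1, q2, q3, q4, q5, q6, q7, q8}.

{q0, q1, q2, q3, q4, q5, q6, q7, q8}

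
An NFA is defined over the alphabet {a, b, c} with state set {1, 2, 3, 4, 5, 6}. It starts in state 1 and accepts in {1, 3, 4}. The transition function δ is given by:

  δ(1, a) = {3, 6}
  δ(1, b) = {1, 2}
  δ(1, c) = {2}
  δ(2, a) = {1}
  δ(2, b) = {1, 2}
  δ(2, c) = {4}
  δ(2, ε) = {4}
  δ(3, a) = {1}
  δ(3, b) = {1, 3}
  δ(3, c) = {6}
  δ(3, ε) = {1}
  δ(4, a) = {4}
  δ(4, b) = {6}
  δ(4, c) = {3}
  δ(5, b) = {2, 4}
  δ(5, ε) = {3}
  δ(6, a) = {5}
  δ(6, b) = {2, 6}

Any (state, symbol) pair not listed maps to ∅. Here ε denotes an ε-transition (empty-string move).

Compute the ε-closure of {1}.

Begin with {1}.
No ε-moves leave this set, so the closure equals the set itself.

{1}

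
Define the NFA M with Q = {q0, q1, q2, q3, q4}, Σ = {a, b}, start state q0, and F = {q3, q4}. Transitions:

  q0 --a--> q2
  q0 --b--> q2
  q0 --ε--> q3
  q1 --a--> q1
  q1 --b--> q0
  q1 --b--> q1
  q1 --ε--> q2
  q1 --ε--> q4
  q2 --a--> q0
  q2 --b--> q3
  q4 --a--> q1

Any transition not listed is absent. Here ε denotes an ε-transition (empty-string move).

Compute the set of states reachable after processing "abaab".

∅

Start: ε-closure({q0}) = {q0, q3}.
Read 'a': {q0, q3} → {q2}.
Read 'b': {q2} → {q3}.
Read 'a': {q3} → ∅.
The set is empty and remains empty for the remaining 2 symbols.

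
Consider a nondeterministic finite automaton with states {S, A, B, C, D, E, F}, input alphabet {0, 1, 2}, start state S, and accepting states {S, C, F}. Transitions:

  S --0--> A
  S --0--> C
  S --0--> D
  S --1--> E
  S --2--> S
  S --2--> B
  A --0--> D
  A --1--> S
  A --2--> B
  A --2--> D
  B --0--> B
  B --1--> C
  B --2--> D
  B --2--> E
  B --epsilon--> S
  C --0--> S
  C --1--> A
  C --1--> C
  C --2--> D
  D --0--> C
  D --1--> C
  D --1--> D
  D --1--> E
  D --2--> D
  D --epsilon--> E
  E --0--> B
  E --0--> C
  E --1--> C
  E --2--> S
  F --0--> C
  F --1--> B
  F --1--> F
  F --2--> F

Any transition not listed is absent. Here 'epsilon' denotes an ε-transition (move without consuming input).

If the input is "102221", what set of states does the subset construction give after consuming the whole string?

{C, D, E}

Start in {S}.
Read '1': S→{E}; now {E}.
Read '0': E→{B, C}; union {B, C}; ε-closure = {S, B, C}.
Read '2': S→{S, B}, B→{D, E}, C→{D}; now {S, B, D, E}.
Read '2': S→{S, B}, B→{D, E}, D→{D}, E→{S}; now {S, B, D, E}.
Read '2': S→{S, B}, B→{D, E}, D→{D}, E→{S}; now {S, B, D, E}.
Read '1': S→{E}, B→{C}, D→{C, D, E}, E→{C}; now {C, D, E}.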